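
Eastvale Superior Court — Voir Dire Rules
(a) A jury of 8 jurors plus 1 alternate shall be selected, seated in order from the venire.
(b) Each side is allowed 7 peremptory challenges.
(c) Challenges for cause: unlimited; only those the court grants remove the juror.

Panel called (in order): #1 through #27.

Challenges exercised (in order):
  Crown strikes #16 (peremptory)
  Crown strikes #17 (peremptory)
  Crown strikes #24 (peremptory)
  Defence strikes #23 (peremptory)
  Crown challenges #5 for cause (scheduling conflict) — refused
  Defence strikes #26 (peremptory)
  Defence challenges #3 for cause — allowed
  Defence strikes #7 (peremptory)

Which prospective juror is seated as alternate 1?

Removed: #3, #7, #16, #17, #23, #24, #26. (#5 stays — for-cause denied.)
Seating in order: seats 1–8 → #1, #2, #4, #5, #6, #8, #9, #10; alternates → #11.
So alternate 1 is #11.

11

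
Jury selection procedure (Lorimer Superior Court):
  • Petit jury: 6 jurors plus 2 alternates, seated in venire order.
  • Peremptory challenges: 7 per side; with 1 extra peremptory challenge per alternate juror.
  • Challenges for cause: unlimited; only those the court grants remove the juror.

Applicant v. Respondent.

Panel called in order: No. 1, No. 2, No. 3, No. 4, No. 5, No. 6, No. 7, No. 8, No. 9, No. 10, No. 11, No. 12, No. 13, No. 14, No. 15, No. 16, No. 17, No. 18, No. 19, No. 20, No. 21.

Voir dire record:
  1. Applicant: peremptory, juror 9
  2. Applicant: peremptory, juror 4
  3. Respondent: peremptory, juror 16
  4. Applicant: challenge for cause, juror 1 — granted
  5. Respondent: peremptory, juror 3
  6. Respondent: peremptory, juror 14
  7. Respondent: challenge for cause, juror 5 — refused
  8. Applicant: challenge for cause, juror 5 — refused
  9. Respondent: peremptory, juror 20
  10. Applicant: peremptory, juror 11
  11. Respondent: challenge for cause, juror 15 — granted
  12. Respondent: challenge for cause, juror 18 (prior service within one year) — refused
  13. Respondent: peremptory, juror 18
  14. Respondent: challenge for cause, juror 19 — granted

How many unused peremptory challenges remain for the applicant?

6

Applicant allotment: 7 base + 1 × 2 alternates = 9.
Applicant peremptories used: #9, #4, #11 — 3 (for-cause on #1, #5 don't count).
Remaining: 9 − 3 = 6.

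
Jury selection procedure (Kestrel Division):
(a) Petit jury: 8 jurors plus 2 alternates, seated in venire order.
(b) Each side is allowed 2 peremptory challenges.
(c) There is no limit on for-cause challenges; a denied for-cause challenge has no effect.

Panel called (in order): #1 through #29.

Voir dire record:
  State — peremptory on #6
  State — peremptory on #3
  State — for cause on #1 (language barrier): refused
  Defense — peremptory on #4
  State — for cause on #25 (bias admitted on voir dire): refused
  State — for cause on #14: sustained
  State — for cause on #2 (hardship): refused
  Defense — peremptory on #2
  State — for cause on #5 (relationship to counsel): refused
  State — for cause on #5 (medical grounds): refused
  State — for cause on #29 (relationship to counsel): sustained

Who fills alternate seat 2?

15

Removed: #2, #3, #4, #6, #14, #29. (#1, #5, #25 stay — for-cause denied.)
Filling seats in venire order through position 10: #1, #5, #7, #8, #9, #10, #11, #12, #13, #15.
So alternate 2 is #15.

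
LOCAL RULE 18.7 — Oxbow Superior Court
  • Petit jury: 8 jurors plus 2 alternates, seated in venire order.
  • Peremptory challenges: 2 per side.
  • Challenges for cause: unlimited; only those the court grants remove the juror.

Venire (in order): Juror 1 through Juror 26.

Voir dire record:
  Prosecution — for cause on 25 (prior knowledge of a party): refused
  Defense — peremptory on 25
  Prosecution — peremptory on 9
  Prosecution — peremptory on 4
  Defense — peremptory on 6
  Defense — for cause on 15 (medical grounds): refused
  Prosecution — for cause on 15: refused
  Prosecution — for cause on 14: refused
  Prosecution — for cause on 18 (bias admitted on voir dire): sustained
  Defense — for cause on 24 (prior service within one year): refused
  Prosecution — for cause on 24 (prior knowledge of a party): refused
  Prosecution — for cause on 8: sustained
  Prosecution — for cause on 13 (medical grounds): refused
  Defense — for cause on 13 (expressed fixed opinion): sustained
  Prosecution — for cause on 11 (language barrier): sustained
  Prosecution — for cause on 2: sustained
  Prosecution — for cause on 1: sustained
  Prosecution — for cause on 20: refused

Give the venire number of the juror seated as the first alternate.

17

Removed: #1, #2, #4, #6, #8, #9, #11, #13, #18, #25. (#14, #15, #20, #24 stay — for-cause denied.)
Seating in order: seats 1–8 → #3, #5, #7, #10, #12, #14, #15, #16; alternates → #17, #19.
So alternate 1 is #17.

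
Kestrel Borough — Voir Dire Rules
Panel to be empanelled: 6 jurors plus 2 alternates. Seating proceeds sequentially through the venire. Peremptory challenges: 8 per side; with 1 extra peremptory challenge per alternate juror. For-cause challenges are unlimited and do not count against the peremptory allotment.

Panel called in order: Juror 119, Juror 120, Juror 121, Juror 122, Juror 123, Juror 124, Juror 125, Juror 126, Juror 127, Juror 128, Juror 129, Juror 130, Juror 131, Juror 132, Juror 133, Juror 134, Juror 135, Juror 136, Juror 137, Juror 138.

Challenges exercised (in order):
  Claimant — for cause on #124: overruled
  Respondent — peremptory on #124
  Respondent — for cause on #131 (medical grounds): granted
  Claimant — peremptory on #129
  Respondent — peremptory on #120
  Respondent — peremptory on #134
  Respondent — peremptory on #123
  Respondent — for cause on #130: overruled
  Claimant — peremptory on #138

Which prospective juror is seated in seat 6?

Removed: #120, #123, #124, #129, #131, #134, #138. (#130 stays — for-cause denied.)
Seating in order: seats 1–6 → #119, #121, #122, #125, #126, #127; alternates → #128, #130.
So seat 6 is #127.

127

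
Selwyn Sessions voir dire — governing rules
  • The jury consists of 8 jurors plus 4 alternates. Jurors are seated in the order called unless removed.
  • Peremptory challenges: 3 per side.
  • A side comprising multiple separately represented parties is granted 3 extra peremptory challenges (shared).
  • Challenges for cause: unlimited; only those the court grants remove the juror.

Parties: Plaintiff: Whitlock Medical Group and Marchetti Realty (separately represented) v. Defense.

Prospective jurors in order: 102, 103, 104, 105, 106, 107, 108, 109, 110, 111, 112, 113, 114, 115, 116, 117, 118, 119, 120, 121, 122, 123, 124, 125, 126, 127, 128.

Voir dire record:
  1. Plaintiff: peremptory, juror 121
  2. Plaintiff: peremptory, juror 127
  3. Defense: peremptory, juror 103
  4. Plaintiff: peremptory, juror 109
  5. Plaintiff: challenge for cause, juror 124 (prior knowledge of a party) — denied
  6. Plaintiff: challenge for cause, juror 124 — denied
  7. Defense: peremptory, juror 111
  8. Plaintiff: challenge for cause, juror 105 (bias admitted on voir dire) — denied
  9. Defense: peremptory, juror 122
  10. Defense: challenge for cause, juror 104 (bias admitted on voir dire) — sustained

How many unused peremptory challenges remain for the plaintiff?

Plaintiff allotment: 3 base + 3 multi-party = 6.
Plaintiff peremptories used: #121, #127, #109 — 3 (for-cause on #124, #124, #105 don't count).
Remaining: 6 − 3 = 3.

3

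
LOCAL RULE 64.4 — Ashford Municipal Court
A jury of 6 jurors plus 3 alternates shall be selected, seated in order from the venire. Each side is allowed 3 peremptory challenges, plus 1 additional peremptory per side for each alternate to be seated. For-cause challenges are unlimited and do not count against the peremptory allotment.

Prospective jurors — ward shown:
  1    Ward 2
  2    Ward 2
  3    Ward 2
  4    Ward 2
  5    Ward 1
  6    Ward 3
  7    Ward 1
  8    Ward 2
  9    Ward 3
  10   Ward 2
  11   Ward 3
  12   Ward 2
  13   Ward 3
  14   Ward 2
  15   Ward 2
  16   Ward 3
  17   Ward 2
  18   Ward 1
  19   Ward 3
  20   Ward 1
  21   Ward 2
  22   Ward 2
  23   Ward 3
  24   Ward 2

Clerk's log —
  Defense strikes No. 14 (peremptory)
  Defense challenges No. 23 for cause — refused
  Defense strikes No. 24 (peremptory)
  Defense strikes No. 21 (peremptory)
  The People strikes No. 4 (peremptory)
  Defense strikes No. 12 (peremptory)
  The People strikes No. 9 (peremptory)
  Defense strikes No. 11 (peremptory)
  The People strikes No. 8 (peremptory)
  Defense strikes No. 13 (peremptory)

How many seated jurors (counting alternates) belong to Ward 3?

Removed: #4, #8, #9, #11, #12, #13, #14, #21, #24.
Seated (9 incl. alternates): #1, #2, #3, #5, #6, #7, #10, #15, #16.
Of those, in Ward 3: #6, #16 → 2.

2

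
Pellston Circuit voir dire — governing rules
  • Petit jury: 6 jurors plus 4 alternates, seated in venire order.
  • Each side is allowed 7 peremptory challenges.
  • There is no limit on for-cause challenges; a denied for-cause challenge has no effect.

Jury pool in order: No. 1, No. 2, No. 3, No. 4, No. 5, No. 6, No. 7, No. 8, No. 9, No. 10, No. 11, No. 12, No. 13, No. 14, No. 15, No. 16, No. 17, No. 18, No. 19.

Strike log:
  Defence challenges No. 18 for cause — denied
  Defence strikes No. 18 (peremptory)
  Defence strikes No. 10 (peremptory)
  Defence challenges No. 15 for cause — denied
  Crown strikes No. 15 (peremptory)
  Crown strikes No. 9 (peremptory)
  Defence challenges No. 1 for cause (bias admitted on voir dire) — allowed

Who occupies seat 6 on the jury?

7

Removed: #1, #9, #10, #15, #18.
Filling seats in venire order through position 6: #2, #3, #4, #5, #6, #7.
So seat 6 is #7.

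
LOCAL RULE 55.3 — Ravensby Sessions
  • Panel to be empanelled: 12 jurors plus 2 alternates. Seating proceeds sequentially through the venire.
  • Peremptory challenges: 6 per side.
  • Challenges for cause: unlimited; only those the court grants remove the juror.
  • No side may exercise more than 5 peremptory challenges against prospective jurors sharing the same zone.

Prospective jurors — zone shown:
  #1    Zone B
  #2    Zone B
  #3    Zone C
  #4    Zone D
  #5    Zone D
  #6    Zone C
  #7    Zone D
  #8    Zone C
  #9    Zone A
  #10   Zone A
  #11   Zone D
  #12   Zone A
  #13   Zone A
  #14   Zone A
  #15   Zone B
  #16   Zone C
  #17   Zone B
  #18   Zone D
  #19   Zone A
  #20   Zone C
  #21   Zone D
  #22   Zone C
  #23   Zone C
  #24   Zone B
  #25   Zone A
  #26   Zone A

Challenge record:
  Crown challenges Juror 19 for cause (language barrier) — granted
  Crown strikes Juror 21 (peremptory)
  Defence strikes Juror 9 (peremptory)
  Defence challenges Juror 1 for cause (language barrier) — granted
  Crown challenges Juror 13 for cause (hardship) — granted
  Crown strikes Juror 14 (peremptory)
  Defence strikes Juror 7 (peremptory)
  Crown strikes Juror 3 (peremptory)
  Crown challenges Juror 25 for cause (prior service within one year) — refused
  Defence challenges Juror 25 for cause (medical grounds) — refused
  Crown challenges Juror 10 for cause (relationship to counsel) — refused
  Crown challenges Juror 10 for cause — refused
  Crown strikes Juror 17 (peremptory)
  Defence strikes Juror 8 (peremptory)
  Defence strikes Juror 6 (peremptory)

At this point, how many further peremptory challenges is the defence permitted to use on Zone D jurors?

Defence peremptories so far: #9, #7, #8, #6 — 4 of 6 used, 2 left overall.
Against Zone D: #7 — 1 used; per-zone cap 5 leaves 4.
Binding limit: min(2, 4) = 2.

2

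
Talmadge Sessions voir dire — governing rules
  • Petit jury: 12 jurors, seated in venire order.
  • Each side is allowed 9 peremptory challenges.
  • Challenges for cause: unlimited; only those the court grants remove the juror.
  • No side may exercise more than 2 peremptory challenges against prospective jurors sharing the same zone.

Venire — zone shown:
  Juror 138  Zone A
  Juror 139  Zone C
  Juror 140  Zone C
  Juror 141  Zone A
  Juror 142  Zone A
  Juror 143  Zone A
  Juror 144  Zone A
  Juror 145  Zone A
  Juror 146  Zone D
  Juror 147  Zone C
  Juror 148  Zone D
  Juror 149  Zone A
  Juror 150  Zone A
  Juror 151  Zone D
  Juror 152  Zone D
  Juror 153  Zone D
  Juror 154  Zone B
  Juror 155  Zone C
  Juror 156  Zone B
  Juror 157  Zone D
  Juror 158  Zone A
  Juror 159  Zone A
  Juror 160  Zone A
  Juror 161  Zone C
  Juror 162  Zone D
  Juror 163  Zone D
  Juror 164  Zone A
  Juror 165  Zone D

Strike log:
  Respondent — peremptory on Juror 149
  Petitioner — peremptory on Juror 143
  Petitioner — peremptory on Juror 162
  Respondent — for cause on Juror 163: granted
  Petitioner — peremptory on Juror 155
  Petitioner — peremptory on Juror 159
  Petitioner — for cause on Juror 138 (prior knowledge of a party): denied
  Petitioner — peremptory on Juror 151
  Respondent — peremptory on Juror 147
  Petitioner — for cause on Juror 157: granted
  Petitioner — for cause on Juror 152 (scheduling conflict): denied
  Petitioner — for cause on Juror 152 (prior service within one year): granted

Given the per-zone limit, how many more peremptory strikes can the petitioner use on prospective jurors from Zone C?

1

Petitioner peremptories so far: #143, #162, #155, #159, #151 — 5 of 9 used, 4 left overall.
Against Zone C: #155 — 1 used; per-zone cap 2 leaves 1.
Binding limit: min(4, 1) = 1.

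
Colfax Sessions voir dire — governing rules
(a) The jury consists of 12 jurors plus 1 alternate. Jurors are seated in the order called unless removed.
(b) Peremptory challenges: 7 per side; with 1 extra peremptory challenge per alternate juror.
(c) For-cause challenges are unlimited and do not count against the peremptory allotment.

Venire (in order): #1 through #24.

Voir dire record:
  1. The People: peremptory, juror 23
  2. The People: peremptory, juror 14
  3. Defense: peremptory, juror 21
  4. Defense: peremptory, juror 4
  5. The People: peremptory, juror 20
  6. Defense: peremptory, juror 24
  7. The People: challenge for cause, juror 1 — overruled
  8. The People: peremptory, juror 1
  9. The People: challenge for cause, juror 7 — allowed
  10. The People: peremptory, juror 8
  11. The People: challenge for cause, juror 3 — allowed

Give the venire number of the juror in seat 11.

17

Removed: #1, #3, #4, #7, #8, #14, #20, #21, #23, #24.
Seating in order: seats 1–12 → #2, #5, #6, #9, #10, #11, #12, #13, #15, #16, #17, #18; alternates → #19.
So seat 11 is #17.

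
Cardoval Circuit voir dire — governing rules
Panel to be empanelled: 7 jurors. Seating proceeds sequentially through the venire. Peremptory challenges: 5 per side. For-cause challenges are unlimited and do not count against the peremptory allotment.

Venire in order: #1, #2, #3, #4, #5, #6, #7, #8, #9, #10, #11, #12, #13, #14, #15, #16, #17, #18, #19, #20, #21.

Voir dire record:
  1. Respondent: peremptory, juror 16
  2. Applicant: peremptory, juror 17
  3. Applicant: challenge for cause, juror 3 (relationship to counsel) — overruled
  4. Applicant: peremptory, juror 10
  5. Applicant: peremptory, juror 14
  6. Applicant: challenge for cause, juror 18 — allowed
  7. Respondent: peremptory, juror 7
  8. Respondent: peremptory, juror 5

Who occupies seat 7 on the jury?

Removed: #5, #7, #10, #14, #16, #17, #18. (#3 stays — for-cause denied.)
Filling seats in venire order through position 7: #1, #2, #3, #4, #6, #8, #9.
So seat 7 is #9.

9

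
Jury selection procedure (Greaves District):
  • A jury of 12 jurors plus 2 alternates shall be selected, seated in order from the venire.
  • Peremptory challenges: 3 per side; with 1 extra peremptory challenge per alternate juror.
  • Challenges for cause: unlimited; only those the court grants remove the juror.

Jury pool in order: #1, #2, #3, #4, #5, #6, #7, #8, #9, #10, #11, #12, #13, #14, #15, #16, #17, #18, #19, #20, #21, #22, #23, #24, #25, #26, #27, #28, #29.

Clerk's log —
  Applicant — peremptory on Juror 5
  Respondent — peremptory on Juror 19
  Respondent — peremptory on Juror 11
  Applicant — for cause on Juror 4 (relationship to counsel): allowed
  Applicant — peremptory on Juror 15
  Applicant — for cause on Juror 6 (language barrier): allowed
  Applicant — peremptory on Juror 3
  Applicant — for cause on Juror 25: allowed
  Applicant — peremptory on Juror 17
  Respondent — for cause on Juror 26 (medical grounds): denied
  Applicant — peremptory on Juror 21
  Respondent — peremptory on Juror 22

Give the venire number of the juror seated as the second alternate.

Removed: #3, #4, #5, #6, #11, #15, #17, #19, #21, #22, #25. (#26 stays — for-cause denied.)
Seating in order: seats 1–12 → #1, #2, #7, #8, #9, #10, #12, #13, #14, #16, #18, #20; alternates → #23, #24.
So alternate 2 is #24.

24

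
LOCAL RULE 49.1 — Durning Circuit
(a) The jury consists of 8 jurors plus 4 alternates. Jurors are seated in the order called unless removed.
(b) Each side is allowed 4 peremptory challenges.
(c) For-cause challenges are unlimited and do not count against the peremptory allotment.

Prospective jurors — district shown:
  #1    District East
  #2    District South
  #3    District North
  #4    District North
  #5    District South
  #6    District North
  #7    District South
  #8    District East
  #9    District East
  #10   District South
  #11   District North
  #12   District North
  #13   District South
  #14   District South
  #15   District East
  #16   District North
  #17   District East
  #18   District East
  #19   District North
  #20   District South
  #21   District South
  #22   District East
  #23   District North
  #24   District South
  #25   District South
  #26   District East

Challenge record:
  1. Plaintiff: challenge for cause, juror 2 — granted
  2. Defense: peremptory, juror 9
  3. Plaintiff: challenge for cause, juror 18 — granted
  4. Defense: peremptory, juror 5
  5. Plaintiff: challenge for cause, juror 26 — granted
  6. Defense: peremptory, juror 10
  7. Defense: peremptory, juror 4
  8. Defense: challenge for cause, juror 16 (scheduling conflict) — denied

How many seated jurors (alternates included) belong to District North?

5

Removed: #2, #4, #5, #9, #10, #18, #26.
Seated (12 incl. alternates): #1, #3, #6, #7, #8, #11, #12, #13, #14, #15, #16, #17.
Of those, in District North: #3, #6, #11, #12, #16 → 5.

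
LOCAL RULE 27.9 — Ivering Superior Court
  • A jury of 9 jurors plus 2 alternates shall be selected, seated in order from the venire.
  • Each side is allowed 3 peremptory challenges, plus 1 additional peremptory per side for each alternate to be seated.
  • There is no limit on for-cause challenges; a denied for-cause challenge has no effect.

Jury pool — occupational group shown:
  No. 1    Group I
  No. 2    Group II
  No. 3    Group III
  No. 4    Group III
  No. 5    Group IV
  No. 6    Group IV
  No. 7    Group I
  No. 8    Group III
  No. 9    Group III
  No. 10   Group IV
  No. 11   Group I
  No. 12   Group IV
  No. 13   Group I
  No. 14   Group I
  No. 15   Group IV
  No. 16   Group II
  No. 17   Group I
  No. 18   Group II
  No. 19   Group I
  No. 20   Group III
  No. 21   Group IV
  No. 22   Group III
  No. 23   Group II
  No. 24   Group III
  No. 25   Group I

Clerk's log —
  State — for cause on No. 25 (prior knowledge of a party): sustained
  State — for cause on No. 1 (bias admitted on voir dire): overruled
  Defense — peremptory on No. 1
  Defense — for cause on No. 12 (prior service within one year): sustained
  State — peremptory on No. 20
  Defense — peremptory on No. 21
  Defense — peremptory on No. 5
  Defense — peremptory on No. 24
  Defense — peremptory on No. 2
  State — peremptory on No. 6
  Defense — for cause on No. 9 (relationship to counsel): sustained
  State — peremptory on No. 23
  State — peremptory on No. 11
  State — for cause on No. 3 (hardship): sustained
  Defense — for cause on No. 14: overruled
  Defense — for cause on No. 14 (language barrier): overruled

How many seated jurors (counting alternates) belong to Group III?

Removed: #1, #2, #3, #5, #6, #9, #11, #12, #20, #21, #23, #24, #25.
Seated (11 incl. alternates): #4, #7, #8, #10, #13, #14, #15, #16, #17, #18, #19.
Of those, in Group III: #4, #8 → 2.

2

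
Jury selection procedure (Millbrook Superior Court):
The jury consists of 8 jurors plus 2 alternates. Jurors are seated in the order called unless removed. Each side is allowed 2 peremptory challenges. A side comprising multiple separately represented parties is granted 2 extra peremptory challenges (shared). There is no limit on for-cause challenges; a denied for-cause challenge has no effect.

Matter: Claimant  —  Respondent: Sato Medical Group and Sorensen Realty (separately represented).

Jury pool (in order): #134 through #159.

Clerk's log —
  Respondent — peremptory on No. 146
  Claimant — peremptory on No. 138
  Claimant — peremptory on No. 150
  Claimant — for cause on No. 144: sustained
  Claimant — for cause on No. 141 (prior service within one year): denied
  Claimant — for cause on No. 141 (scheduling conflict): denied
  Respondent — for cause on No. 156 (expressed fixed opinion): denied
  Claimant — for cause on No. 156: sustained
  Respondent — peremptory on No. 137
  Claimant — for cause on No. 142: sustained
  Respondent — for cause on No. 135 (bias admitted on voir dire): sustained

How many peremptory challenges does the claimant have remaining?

0

Claimant allotment: 2.
Claimant peremptories used: #138, #150 — 2 (for-cause on #144, #141, #141, #156, #142 don't count).
Remaining: 2 − 2 = 0.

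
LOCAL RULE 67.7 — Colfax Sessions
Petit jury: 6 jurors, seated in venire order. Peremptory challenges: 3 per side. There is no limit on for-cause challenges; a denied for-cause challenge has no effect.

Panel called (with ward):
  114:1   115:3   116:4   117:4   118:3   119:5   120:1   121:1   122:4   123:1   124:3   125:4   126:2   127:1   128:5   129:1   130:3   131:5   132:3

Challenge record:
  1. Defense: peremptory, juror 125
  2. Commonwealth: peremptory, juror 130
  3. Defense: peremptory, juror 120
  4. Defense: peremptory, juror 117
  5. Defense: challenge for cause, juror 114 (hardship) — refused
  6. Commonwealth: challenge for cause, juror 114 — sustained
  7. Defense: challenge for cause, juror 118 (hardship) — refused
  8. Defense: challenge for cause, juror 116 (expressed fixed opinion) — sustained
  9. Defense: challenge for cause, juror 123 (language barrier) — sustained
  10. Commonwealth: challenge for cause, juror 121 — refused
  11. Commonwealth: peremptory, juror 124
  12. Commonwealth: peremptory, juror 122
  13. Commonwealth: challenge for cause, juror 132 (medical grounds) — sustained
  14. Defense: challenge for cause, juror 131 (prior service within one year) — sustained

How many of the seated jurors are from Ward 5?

Removed: #114, #116, #117, #120, #122, #123, #124, #125, #130, #131, #132.
Seated jurors 1–6: #115, #118, #119, #121, #126, #127.
Of those, in Ward 5: #119 → 1.

1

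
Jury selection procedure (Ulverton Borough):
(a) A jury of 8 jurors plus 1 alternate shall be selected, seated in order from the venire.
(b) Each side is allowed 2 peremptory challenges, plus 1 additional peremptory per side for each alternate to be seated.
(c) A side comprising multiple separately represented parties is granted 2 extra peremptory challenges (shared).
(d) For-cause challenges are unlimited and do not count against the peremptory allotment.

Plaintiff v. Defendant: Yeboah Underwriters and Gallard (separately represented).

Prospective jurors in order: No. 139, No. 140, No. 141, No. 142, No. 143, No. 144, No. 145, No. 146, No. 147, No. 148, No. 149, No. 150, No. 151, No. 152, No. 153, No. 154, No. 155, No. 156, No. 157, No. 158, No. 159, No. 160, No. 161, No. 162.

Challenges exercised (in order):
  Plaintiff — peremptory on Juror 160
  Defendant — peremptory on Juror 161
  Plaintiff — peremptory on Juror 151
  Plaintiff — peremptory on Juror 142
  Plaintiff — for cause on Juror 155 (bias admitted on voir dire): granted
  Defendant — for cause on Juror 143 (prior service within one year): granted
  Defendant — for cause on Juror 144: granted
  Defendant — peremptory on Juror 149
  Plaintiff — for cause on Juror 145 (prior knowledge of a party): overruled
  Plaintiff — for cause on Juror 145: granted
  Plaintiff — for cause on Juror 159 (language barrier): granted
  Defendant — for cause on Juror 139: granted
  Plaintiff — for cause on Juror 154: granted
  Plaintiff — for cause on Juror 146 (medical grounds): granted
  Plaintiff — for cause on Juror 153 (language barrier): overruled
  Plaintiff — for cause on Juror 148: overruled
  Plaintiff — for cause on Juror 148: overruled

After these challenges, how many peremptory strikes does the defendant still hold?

Defendant allotment: 2 base + 1 × 1 alternate + 2 multi-party = 5.
Defendant peremptories used: #161, #149 — 2 (for-cause on #143, #144, #139 don't count).
Remaining: 5 − 2 = 3.

3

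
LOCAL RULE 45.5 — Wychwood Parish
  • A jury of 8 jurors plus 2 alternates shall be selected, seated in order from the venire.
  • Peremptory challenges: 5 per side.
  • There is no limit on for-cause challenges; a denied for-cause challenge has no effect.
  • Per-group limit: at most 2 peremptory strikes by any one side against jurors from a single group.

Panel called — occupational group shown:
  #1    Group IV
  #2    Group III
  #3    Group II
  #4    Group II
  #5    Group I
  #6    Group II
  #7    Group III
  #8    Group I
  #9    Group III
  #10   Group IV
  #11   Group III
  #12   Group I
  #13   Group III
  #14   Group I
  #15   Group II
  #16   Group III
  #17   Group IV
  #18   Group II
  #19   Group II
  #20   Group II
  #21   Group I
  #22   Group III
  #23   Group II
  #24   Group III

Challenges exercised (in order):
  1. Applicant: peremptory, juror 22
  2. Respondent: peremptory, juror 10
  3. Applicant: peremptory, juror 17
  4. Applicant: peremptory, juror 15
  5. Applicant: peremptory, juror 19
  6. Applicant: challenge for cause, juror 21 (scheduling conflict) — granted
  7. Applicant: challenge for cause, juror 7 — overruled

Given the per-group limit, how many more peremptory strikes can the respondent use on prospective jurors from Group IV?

Respondent peremptories so far: #10 — 1 of 5 used, 4 left overall.
Against Group IV: #10 — 1 used; per-group cap 2 leaves 1.
Binding limit: min(4, 1) = 1.

1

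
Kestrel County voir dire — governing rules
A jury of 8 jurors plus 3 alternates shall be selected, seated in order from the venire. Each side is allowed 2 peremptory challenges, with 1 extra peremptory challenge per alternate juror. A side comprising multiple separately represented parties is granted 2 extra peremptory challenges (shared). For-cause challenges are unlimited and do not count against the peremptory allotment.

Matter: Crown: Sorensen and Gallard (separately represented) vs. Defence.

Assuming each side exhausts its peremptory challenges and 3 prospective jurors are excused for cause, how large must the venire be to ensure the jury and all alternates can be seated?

Seats to fill: 8 + 3 alternates = 11.
Peremptories — Crown: 2 + 1×3 + 2 = 7; Defence: 2 + 1×3 = 5; total 12.
For-cause removals: 3.
Minimum venire: 11 + 12 + 3 = 26.

26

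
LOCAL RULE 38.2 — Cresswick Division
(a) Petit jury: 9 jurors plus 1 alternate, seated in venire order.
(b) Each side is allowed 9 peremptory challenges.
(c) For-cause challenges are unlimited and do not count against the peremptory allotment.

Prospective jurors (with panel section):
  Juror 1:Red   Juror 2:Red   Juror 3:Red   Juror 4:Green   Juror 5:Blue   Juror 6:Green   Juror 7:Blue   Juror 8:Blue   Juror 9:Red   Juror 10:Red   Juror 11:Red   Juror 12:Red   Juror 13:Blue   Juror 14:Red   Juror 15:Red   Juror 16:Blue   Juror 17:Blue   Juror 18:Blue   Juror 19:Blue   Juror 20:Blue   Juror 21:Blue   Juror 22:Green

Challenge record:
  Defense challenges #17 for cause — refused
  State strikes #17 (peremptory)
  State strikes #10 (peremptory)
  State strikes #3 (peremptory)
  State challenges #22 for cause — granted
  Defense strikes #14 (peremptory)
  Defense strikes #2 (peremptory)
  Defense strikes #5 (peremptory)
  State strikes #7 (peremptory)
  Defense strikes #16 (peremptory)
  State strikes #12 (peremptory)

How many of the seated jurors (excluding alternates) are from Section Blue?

3

Removed: #2, #3, #5, #7, #10, #12, #14, #16, #17, #22.
Seated jurors 1–9: #1, #4, #6, #8, #9, #11, #13, #15, #18 (alternates #19 not counted).
Of those, in Section Blue: #8, #13, #18 → 3.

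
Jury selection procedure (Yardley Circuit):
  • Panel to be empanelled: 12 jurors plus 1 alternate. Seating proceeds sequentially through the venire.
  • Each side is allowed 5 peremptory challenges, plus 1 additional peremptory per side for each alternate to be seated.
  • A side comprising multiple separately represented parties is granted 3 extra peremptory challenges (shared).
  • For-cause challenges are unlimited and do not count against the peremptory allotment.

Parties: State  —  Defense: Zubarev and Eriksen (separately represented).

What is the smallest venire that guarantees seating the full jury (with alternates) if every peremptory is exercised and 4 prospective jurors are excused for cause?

Seats to fill: 12 + 1 alternates = 13.
Peremptories — State: 5 + 1×1 = 6; Defense: 5 + 1×1 + 3 = 9; total 15.
For-cause removals: 4.
Minimum venire: 13 + 15 + 4 = 32.

32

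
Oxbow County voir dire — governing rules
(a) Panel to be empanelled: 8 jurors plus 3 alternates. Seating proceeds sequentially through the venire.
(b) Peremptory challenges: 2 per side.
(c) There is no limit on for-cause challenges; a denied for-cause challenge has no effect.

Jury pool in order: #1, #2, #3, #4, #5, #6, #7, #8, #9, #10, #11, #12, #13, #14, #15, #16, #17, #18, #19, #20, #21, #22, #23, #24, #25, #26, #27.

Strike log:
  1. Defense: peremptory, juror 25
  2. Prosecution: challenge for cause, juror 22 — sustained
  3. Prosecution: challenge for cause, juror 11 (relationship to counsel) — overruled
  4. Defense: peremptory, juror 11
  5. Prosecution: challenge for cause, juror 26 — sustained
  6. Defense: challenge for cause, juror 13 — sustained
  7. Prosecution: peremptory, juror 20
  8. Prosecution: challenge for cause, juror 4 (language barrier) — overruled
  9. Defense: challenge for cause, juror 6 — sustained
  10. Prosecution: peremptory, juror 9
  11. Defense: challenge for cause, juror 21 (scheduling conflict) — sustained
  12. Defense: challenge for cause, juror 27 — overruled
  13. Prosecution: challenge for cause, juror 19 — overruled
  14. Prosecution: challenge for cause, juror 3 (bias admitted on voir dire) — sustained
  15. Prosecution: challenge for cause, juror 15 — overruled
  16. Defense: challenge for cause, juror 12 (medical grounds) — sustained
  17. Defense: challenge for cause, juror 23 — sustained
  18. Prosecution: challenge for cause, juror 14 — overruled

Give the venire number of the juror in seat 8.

Removed: #3, #6, #9, #11, #12, #13, #20, #21, #22, #23, #25, #26. (#4, #14, #15, #19, #27 stay — for-cause denied.)
Filling seats in venire order through position 8: #1, #2, #4, #5, #7, #8, #10, #14.
So seat 8 is #14.

14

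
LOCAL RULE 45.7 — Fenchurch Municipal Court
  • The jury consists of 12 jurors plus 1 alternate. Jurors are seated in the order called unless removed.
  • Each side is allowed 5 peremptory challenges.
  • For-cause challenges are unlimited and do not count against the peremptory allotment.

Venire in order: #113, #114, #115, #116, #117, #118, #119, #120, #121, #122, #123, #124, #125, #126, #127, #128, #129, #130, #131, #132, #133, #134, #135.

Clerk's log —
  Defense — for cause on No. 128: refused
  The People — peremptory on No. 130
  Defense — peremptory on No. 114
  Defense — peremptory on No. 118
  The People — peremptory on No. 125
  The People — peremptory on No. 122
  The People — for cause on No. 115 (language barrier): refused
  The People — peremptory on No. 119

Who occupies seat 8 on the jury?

124

Removed: #114, #118, #119, #122, #125, #130. (#115, #128 stay — for-cause denied.)
Seating in order: seats 1–12 → #113, #115, #116, #117, #120, #121, #123, #124, #126, #127, #128, #129; alternates → #131.
So seat 8 is #124.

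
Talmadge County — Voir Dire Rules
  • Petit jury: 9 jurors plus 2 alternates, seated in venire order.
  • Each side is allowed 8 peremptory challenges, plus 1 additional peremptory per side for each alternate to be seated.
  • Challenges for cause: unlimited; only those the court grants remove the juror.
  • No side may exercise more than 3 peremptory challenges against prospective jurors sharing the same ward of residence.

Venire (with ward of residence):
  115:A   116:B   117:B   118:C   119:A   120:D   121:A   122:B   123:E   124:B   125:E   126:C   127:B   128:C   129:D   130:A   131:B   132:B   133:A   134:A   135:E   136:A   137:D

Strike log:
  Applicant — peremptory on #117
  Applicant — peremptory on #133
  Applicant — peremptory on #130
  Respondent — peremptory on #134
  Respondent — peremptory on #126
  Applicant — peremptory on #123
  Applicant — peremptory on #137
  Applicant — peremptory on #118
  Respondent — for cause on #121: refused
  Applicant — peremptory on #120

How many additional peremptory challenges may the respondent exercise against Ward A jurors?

Respondent peremptories so far: #134, #126 — 2 of 10 used, 8 left overall.
Against Ward A: #134 — 1 used; per-ward cap 3 leaves 2.
Binding limit: min(8, 2) = 2.

2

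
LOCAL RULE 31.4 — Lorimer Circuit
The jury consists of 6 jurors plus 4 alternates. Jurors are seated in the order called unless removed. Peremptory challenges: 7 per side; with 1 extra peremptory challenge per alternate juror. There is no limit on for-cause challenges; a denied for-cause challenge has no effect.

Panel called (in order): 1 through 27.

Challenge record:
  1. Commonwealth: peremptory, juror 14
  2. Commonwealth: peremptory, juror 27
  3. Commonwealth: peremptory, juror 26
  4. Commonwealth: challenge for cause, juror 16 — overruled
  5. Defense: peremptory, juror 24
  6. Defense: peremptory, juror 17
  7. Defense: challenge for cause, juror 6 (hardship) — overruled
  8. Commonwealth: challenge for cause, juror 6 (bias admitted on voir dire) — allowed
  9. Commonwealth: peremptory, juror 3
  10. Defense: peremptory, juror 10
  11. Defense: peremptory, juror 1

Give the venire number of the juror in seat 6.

Removed: #1, #3, #6, #10, #14, #17, #24, #26, #27. (#16 stays — for-cause denied.)
Seating in order: seats 1–6 → #2, #4, #5, #7, #8, #9; alternates → #11, #12, #13, #15.
So seat 6 is #9.

9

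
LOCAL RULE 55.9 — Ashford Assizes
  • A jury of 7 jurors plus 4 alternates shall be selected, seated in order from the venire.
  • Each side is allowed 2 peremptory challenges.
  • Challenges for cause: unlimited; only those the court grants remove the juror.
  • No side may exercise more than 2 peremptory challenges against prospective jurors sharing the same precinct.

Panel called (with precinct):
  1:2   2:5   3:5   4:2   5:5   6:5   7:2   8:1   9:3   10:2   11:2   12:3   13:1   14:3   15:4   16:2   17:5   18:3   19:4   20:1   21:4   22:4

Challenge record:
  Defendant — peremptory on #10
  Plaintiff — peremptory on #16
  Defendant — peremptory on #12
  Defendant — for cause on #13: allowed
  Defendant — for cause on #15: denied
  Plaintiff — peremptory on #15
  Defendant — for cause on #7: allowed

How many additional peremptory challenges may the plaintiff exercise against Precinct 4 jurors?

0

Plaintiff peremptories so far: #16, #15 — 2 of 2 used, 0 left overall.
Against Precinct 4: #15 — 1 used; per-precinct cap 2 leaves 1.
Binding limit: min(0, 1) = 0.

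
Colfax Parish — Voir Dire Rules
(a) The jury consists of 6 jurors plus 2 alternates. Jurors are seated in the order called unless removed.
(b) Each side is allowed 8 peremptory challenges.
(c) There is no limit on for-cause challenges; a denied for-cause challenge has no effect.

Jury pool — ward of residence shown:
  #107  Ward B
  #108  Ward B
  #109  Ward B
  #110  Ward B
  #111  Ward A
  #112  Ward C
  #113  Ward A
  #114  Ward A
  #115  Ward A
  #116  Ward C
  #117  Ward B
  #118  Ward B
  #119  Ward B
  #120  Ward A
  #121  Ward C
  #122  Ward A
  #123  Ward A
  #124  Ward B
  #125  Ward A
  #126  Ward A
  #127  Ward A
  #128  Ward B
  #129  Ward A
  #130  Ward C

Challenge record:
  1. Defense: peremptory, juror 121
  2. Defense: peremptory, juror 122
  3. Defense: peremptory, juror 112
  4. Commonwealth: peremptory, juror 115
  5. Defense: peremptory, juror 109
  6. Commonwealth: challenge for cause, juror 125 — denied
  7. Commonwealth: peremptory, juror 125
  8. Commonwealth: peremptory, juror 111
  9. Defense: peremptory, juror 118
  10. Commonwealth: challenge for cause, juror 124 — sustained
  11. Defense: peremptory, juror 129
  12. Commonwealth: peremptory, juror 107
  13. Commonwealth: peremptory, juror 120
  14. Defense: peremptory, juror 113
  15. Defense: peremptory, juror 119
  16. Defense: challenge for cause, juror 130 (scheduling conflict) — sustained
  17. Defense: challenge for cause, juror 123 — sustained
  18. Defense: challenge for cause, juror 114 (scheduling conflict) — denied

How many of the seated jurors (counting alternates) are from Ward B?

Removed: #107, #109, #111, #112, #113, #115, #118, #119, #120, #121, #122, #123, #124, #125, #129, #130.
Seated (8 incl. alternates): #108, #110, #114, #116, #117, #126, #127, #128.
Of those, in Ward B: #108, #110, #117, #128 → 4.

4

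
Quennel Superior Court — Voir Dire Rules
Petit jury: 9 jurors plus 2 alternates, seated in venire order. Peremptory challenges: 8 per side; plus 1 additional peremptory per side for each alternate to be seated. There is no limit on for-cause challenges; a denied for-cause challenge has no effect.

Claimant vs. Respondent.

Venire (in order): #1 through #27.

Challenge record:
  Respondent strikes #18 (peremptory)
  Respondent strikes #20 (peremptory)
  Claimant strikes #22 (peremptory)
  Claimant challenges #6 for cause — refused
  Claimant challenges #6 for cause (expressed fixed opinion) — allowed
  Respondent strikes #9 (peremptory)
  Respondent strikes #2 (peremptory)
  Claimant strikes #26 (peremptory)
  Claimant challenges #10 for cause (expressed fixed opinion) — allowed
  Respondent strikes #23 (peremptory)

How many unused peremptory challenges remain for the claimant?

8

Claimant allotment: 8 base + 1 × 2 alternates = 10.
Claimant peremptories used: #22, #26 — 2 (for-cause on #6, #6, #10 don't count).
Remaining: 10 − 2 = 8.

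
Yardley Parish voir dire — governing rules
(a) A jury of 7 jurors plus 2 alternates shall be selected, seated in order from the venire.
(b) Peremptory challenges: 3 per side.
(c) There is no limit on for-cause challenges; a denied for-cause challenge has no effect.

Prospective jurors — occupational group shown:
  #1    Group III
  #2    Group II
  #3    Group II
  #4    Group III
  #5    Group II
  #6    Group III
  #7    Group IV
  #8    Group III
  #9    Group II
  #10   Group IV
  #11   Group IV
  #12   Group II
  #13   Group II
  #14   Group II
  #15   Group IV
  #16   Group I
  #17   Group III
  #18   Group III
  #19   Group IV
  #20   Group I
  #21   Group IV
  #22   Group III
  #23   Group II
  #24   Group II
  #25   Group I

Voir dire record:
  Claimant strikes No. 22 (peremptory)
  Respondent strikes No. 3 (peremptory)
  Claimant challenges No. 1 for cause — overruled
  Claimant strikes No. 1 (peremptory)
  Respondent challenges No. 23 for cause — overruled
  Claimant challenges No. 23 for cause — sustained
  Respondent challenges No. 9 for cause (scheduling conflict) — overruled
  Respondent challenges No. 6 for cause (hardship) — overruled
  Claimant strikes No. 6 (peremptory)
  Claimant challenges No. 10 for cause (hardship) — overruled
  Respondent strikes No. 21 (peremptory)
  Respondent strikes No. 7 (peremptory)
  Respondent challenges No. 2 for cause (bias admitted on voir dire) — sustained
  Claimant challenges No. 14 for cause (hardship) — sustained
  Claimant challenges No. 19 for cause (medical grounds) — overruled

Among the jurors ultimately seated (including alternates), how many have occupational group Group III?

2

Removed: #1, #2, #3, #6, #7, #14, #21, #22, #23.
Seated (9 incl. alternates): #4, #5, #8, #9, #10, #11, #12, #13, #15.
Of those, in Group III: #4, #8 → 2.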